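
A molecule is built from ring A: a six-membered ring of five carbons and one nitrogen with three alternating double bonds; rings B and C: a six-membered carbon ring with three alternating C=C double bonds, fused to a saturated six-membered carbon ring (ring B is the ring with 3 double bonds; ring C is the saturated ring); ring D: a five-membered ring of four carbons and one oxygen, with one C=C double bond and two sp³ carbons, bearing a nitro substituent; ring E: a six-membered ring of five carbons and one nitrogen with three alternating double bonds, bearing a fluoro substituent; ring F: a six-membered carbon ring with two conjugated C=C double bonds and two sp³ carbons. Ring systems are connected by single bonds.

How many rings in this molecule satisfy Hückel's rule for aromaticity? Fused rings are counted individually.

Ring A has a continuous p-orbital overlap around the ring; 3 ring double bonds give 6 π electrons. 6 = 4(1)+2, so ring A is aromatic (pyridine).
Ring B has a continuous p-orbital overlap around the ring; 3 ring double bonds give 6 π electrons. 6 = 4(1)+2, so ring B is aromatic (benzene ring).
Ring C has four sp³ carbons, so it is not fully conjugated — not aromatic (cyclohexane ring).
Ring D has two sp³ carbons, so it is not fully conjugated — not aromatic (2,3-dihydrofuran).
Ring E is planar and fully conjugated; 3 ring double bonds give 6 π electrons. That satisfies 4n+2 with n=1, so ring E is aromatic (pyridine).
Ring F has two sp³ carbons, so it is not fully conjugated — not aromatic (1,3-cyclohexadiene).
Aromatic: A, B, E. Total: 3.

3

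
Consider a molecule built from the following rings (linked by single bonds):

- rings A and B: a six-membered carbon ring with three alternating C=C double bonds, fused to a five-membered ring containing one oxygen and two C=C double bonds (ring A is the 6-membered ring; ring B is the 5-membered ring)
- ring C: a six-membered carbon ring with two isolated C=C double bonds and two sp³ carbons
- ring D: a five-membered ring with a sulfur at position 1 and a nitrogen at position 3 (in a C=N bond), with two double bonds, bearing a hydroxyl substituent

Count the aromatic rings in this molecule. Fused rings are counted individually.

Rings A and B form a fused bicyclic system (with one oxygen) with 9 sp² atoms and 10 π electrons from ring double bonds plus a heteroatom lone pair. 10 = 4(2)+2, so the system is aromatic and both rings count as aromatic (benzofuran).
Ring C has two sp³ carbons, so it is not fully conjugated — not aromatic (1,4-cyclohexadiene).
Ring D is fully conjugated (every ring atom contributes a p orbital); 2 ring double bonds (4 π electrons) plus a heteroatom lone pair (2) give 6 π electrons. That satisfies 4n+2 with n=1, so ring D is aromatic (thiazole).
Aromatic: A, B, D. Total: 3.

3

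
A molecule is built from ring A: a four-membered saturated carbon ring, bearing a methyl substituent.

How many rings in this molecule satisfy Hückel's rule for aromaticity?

0

Ring A has only sp³ atoms, so it is not fully conjugated — not aromatic (cyclobutane).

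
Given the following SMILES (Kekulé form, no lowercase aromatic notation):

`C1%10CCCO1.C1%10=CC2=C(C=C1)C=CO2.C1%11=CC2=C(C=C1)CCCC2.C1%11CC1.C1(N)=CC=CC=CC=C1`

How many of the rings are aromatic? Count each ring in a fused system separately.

The SMILES encodes a five-membered saturated ring of four carbons and one oxygen; a six-membered carbon ring with three alternating C=C double bonds, fused to a five-membered ring containing one oxygen and two C=C double bonds; a six-membered carbon ring with three alternating C=C double bonds, fused to a saturated six-membered carbon ring; a three-membered saturated carbon ring; an eight-membered carbon ring with four alternating C=C double bonds.
The 5-membered ring with one oxygen has only sp³ atoms, so it is not fully conjugated — not aromatic (tetrahydrofuran).
The fused 6/5-membered bicyclic (with one oxygen) is a single π system with 9 sp² atoms and 10 π electrons from ring double bonds plus a heteroatom lone pair. 10 = 4(2)+2, so the system is aromatic and both rings count as aromatic (benzofuran).
The 6-membered ring has a continuous p-orbital overlap around the ring; 3 ring double bonds give 6 π electrons. Since 6 = 4n+2 (n=1), it is aromatic (benzene ring).
The second 6-membered ring has four sp³ carbons, so it is not fully conjugated — not aromatic (cyclohexane ring).
The 3-membered ring has only sp³ atoms, so it is not fully conjugated — not aromatic (cyclopropane).
The 8-membered ring has only sp² ring atoms; a planar conformation would have a fully conjugated π system of 8 electrons. But 8 = 4(2), which is 4n not 4n+2, so it is not aromatic (cyclooctatetraene) — cyclooctatetraene distorts into a non-planar tub to avoid antiaromaticity.
3 of the 7 rings are aromatic. Total: 3.

3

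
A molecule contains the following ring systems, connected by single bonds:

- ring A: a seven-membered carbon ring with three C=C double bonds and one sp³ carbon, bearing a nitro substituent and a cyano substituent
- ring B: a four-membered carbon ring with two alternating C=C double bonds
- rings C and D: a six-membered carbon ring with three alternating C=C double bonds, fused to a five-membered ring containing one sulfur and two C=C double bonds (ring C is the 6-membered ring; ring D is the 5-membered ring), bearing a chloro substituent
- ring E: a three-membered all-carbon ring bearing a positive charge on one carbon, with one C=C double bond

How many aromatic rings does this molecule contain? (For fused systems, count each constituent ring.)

3

Ring A has one sp³ carbon, so it is not fully conjugated — not aromatic (cycloheptatriene).
Ring B has only sp² ring atoms; a planar conformation would have a fully conjugated π system of 4 electrons. But 4 = 4(1), which is 4n not 4n+2, so ring B is not aromatic (cyclobutadiene) — cyclobutadiene is antiaromatic and distorts to a rectangle.
Rings C and D form a fused bicyclic system (with one sulfur) with 9 sp² atoms and 10 π electrons from ring double bonds plus a heteroatom lone pair. 10 = 4(2)+2, so the system is aromatic and both rings count as aromatic (benzothiophene).
Ring E has a continuous p-orbital overlap around the ring; 1 ring double bond (2 π electrons) plus the carbocation's empty p orbital (0, but keeps the ring conjugated) give 2 π electrons. 2 = 4(0)+2, so ring E is aromatic (cyclopropenyl cation).
Aromatic: C, D, E. Total: 3.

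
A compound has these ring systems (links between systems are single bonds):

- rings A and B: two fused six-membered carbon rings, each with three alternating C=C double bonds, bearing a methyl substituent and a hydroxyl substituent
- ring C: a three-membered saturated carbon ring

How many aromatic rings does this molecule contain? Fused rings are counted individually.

2

Rings A and B form a fused bicyclic system with 10 sp² atoms and 10 π electrons from ring double bonds. 10 = 4(2)+2, so the system is aromatic and both rings count as aromatic (naphthalene).
Ring C has only sp³ atoms, so it is not fully conjugated — not aromatic (cyclopropane).
Aromatic: A, B. Total: 2.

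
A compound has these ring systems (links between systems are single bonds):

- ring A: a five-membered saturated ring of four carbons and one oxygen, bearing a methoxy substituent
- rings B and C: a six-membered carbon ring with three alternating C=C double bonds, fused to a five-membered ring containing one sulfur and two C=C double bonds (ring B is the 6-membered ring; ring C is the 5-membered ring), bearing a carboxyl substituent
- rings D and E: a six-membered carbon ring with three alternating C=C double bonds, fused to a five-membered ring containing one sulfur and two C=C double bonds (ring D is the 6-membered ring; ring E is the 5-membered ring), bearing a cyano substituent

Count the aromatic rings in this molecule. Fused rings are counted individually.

4

Ring A has only sp³ atoms, so it is not fully conjugated — not aromatic (tetrahydrofuran).
Rings B and C form a fused bicyclic system (with one sulfur) with 9 sp² atoms and 10 π electrons from ring double bonds plus a heteroatom lone pair. 10 = 4(2)+2, so the system is aromatic and both rings count as aromatic (benzothiophene).
Rings D and E form a fused bicyclic system (with one sulfur) with 9 sp² atoms and 10 π electrons from ring double bonds plus a heteroatom lone pair. 10 = 4(2)+2, so the system is aromatic and both rings count as aromatic (benzothiophene).
Aromatic: B, C, D, E. Total: 4.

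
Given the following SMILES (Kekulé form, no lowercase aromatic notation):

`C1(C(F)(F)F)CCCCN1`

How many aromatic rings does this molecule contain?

The SMILES encodes a six-membered saturated ring of five carbons and one N–H nitrogen.
The 6-membered ring with one N–H has only sp³ atoms, so it is not fully conjugated — not aromatic (piperidine).

0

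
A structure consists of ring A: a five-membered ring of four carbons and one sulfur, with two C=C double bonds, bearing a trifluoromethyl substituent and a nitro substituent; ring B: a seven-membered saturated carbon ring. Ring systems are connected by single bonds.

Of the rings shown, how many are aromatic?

Ring A is planar and fully conjugated; 2 ring double bonds (4 π electrons) plus a heteroatom lone pair (2) give 6 π electrons. That satisfies 4n+2 with n=1, so ring A is aromatic (thiophene).
Ring B has only sp³ atoms, so it is not fully conjugated — not aromatic (cycloheptane).
Aromatic: A. Total: 1.

1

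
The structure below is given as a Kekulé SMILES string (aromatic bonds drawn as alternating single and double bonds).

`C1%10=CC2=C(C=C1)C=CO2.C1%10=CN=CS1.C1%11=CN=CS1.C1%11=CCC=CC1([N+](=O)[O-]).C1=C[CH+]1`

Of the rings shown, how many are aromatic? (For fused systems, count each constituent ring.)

The SMILES encodes a six-membered carbon ring with three alternating C=C double bonds, fused to a five-membered ring containing one oxygen and two C=C double bonds; a five-membered ring with a sulfur at position 1 and a nitrogen at position 3 (in a C=N bond), with two double bonds; a five-membered ring with a sulfur at position 1 and a nitrogen at position 3 (in a C=N bond), with two double bonds; a six-membered carbon ring with two isolated C=C double bonds and two sp³ carbons; a three-membered all-carbon ring bearing a positive charge on one carbon, with one C=C double bond.
The fused 6/5-membered bicyclic (with one oxygen) is a single π system with 9 sp² atoms and 10 π electrons from ring double bonds plus a heteroatom lone pair. 10 = 4(2)+2, so the system is aromatic and both rings count as aromatic (benzofuran).
The 5-membered ring with one sulfur and one =N– is fully conjugated (every ring atom contributes a p orbital); 2 ring double bonds (4 π electrons) plus a heteroatom lone pair (2) give 6 π electrons. That satisfies 4n+2 with n=1, so it is aromatic (thiazole).
The second 5-membered ring with one sulfur and one =N– has a continuous p-orbital overlap around the ring; 2 ring double bonds (4 π electrons) plus a heteroatom lone pair (2) give 6 π electrons. That satisfies 4n+2 with n=1, so it is aromatic (thiazole).
The 6-membered ring has two sp³ carbons, so it is not fully conjugated — not aromatic (1,4-cyclohexadiene).
The 3-membered ring is fully conjugated (every ring atom contributes a p orbital); 1 ring double bond (2 π electrons) plus the carbocation's empty p orbital (0, but keeps the ring conjugated) give 2 π electrons. Since 2 = 4n+2 (n=0), it is aromatic (cyclopropenyl cation).
5 of the 6 rings are aromatic. Total: 5.

5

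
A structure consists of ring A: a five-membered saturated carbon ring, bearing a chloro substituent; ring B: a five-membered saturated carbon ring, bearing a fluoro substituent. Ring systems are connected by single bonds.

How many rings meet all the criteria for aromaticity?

0

Ring A has only sp³ atoms, so it is not fully conjugated — not aromatic (cyclopentane).
Ring B has only sp³ atoms, so it is not fully conjugated — not aromatic (cyclopentane).
No ring is aromatic. Total: 0.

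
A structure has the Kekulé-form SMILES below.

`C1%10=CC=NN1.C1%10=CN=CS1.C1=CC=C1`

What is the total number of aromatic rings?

2

The SMILES encodes a five-membered ring with two adjacent nitrogens (one bearing H, one in a double bond) and two double bonds; a five-membered ring with a sulfur at position 1 and a nitrogen at position 3 (in a C=N bond), with two double bonds; a four-membered carbon ring with two alternating C=C double bonds.
The 5-membered ring with two adjacent nitrogens (one N–H, one =N–) has a continuous p-orbital overlap around the ring; 2 ring double bonds (4 π electrons) plus a heteroatom lone pair (2) give 6 π electrons. That satisfies 4n+2 with n=1, so it is aromatic (pyrazole).
The 5-membered ring with one sulfur and one =N– is planar and fully conjugated; 2 ring double bonds (4 π electrons) plus a heteroatom lone pair (2) give 6 π electrons. That satisfies 4n+2 with n=1, so it is aromatic (thiazole).
The 4-membered ring has only sp² ring atoms; a planar conformation would have a fully conjugated π system of 4 electrons. But 4 = 4(1), which is 4n not 4n+2, so it is not aromatic (cyclobutadiene) — cyclobutadiene is antiaromatic and distorts to a rectangle.
2 of the 3 rings are aromatic. Total: 2.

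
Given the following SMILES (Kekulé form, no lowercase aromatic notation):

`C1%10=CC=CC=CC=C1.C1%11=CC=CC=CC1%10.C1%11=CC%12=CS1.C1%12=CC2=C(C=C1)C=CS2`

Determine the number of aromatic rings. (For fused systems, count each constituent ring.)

The SMILES encodes an eight-membered carbon ring with four alternating C=C double bonds; a seven-membered carbon ring with three C=C double bonds and one sp³ carbon; a five-membered ring of four carbons and one sulfur, with two C=C double bonds; a six-membered carbon ring with three alternating C=C double bonds, fused to a five-membered ring containing one sulfur and two C=C double bonds.
The 8-membered ring has only sp² ring atoms; a planar conformation would have a fully conjugated π system of 8 electrons. But 8 = 4(2), which is 4n not 4n+2, so it is not aromatic (cyclooctatetraene) — cyclooctatetraene distorts into a non-planar tub to avoid antiaromaticity.
The 7-membered ring has one sp³ carbon, so it is not fully conjugated — not aromatic (cycloheptatriene).
The 5-membered ring with one sulfur is fully conjugated (every ring atom contributes a p orbital); 2 ring double bonds (4 π electrons) plus a heteroatom lone pair (2) give 6 π electrons. 6 = 4(1)+2, so it is aromatic (thiophene).
The fused 6/5-membered bicyclic (with one sulfur) is a single π system with 9 sp² atoms and 10 π electrons from ring double bonds plus a heteroatom lone pair. 10 = 4(2)+2, so the system is aromatic and both rings count as aromatic (benzothiophene).
3 of the 5 rings are aromatic. Total: 3.

3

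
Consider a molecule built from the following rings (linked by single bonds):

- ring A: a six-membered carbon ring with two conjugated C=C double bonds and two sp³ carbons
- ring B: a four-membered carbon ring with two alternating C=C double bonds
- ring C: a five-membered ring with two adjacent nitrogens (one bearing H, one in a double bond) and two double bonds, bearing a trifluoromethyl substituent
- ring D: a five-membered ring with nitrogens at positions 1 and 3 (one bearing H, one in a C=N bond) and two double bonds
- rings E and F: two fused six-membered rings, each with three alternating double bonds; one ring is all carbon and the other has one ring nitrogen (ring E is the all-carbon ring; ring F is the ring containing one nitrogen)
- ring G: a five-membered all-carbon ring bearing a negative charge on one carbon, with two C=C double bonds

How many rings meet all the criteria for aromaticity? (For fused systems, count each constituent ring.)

5

Ring A has two sp³ carbons, so it is not fully conjugated — not aromatic (1,3-cyclohexadiene).
Ring B has only sp² ring atoms; a planar conformation would have a fully conjugated π system of 4 electrons. But 4 = 4(1), which is 4n not 4n+2, so ring B is not aromatic (cyclobutadiene) — cyclobutadiene is antiaromatic and distorts to a rectangle.
Ring C has a continuous p-orbital overlap around the ring; 2 ring double bonds (4 π electrons) plus a heteroatom lone pair (2) give 6 π electrons. Since 6 = 4n+2 (n=1), ring C is aromatic (pyrazole).
Ring D is planar and fully conjugated; 2 ring double bonds (4 π electrons) plus a heteroatom lone pair (2) give 6 π electrons. 6 = 4(1)+2, so ring D is aromatic (imidazole).
Rings E and F form a fused bicyclic system (with one nitrogen) with 10 sp² atoms and 10 π electrons from ring double bonds. 10 = 4(2)+2, so the system is aromatic and both rings count as aromatic (quinoline).
Ring G is planar and fully conjugated; 2 ring double bonds (4 π electrons) plus the carbanion lone pair (2) give 6 π electrons. 6 = 4(1)+2, so ring G is aromatic (cyclopentadienyl anion).
Aromatic: C, D, E, F, G. Total: 5.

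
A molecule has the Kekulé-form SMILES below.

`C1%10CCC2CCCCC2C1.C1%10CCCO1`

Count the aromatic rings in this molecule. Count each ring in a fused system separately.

0

The SMILES encodes two fused six-membered saturated carbon rings; a five-membered saturated ring of four carbons and one oxygen.
The 6-membered ring has only sp³ atoms, so it is not fully conjugated — not aromatic (cyclohexane ring).
The second 6-membered ring has only sp³ atoms, so it is not fully conjugated — not aromatic (cyclohexane ring).
The 5-membered ring with one oxygen has only sp³ atoms, so it is not fully conjugated — not aromatic (tetrahydrofuran).
None of the rings are aromatic. Total: 0.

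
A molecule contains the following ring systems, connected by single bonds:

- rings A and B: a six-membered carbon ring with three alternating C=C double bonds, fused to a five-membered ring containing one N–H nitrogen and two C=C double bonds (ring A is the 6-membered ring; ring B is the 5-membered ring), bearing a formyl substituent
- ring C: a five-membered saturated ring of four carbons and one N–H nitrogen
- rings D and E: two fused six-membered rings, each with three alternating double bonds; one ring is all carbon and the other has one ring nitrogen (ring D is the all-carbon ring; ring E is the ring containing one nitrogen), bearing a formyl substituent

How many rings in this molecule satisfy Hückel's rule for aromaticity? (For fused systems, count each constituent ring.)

Rings A and B form a fused bicyclic system (with one N–H) with 9 sp² atoms and 10 π electrons from ring double bonds plus a heteroatom lone pair. 10 = 4(2)+2, so the system is aromatic and both rings count as aromatic (indole).
Ring C has only sp³ atoms, so it is not fully conjugated — not aromatic (pyrrolidine).
Rings D and E form a fused bicyclic system (with one nitrogen) with 10 sp² atoms and 10 π electrons from ring double bonds. 10 = 4(2)+2, so the system is aromatic and both rings count as aromatic (quinoline).
Aromatic: A, B, D, E. Total: 4.

4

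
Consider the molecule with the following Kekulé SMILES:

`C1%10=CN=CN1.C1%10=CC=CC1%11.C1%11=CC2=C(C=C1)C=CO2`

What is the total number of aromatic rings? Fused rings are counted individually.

The SMILES encodes a five-membered ring with nitrogens at positions 1 and 3 (one bearing H, one in a C=N bond) and two double bonds; a five-membered carbon ring with two conjugated C=C double bonds and one sp³ carbon; a six-membered carbon ring with three alternating C=C double bonds, fused to a five-membered ring containing one oxygen and two C=C double bonds.
The 5-membered ring with two nitrogens (one N–H, one =N–) is planar and fully conjugated; 2 ring double bonds (4 π electrons) plus a heteroatom lone pair (2) give 6 π electrons. 6 = 4(1)+2, so it is aromatic (imidazole).
The 5-membered ring has one sp³ carbon, so it is not fully conjugated — not aromatic (cyclopentadiene).
The fused 6/5-membered bicyclic (with one oxygen) is a single π system with 9 sp² atoms and 10 π electrons from ring double bonds plus a heteroatom lone pair. 10 = 4(2)+2, so the system is aromatic and both rings count as aromatic (benzofuran).
3 of the 4 rings are aromatic. Total: 3.

3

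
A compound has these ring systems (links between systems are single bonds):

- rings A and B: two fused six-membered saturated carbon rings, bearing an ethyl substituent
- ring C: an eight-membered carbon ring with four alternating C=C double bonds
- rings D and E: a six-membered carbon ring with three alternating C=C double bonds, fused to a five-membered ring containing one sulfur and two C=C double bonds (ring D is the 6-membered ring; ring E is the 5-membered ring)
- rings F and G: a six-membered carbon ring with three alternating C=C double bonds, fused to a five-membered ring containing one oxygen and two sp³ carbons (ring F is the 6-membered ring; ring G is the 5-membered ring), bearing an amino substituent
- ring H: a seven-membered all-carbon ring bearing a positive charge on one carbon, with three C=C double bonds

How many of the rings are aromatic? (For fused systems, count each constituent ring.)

4

Ring A has only sp³ atoms, so it is not fully conjugated — not aromatic (cyclohexane ring).
Ring B has only sp³ atoms, so it is not fully conjugated — not aromatic (cyclohexane ring).
Ring C has only sp² ring atoms; a planar conformation would have a fully conjugated π system of 8 electrons. But 8 = 4(2), which is 4n not 4n+2, so ring C is not aromatic (cyclooctatetraene) — cyclooctatetraene distorts into a non-planar tub to avoid antiaromaticity.
Rings D and E form a fused bicyclic system (with one sulfur) with 9 sp² atoms and 10 π electrons from ring double bonds plus a heteroatom lone pair. 10 = 4(2)+2, so the system is aromatic and both rings count as aromatic (benzothiophene).
Ring F is planar and fully conjugated; 3 ring double bonds give 6 π electrons. Since 6 = 4n+2 (n=1), ring F is aromatic (benzene ring).
Ring G has two sp³ carbons, so it is not fully conjugated — not aromatic (oxolane ring).
Ring H is planar and fully conjugated; 3 ring double bonds (6 π electrons) plus the carbocation's empty p orbital (0, but keeps the ring conjugated) give 6 π electrons. Since 6 = 4n+2 (n=1), ring H is aromatic (tropylium cation).
Aromatic: D, E, F, H. Total: 4.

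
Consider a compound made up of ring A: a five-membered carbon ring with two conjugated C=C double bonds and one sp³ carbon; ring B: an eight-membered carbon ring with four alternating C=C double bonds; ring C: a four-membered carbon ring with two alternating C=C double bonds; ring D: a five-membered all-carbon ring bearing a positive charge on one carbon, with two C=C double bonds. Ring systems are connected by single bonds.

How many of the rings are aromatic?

0

Ring A has one sp³ carbon, so it is not fully conjugated — not aromatic (cyclopentadiene).
Ring B has only sp² ring atoms; a planar conformation would have a fully conjugated π system of 8 electrons. But 8 = 4(2), which is 4n not 4n+2, so ring B is not aromatic (cyclooctatetraene) — cyclooctatetraene distorts into a non-planar tub to avoid antiaromaticity.
Ring C has only sp² ring atoms; a planar conformation would have a fully conjugated π system of 4 electrons. But 4 = 4(1), which is 4n not 4n+2, so ring C is not aromatic (cyclobutadiene) — cyclobutadiene is antiaromatic and distorts to a rectangle.
Ring D has only sp² ring atoms; a planar conformation would have a fully conjugated π system of 4 electrons. But 4 = 4(1), which is 4n not 4n+2, so ring D is not aromatic (cyclopentadienyl cation).
No ring is aromatic. Total: 0.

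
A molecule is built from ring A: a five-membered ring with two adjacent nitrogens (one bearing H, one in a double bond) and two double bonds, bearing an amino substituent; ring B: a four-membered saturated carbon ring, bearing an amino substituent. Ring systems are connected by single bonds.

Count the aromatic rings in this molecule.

Ring A has a continuous p-orbital overlap around the ring; 2 ring double bonds (4 π electrons) plus a heteroatom lone pair (2) give 6 π electrons. 6 = 4(1)+2, so ring A is aromatic (pyrazole).
Ring B has only sp³ atoms, so it is not fully conjugated — not aromatic (cyclobutane).
Aromatic: A. Total: 1.

1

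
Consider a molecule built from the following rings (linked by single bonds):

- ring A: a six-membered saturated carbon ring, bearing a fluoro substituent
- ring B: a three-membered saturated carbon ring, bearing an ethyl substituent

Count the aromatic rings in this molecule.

0

Ring A has only sp³ atoms, so it is not fully conjugated — not aromatic (cyclohexane).
Ring B has only sp³ atoms, so it is not fully conjugated — not aromatic (cyclopropane).
No ring is aromatic. Total: 0.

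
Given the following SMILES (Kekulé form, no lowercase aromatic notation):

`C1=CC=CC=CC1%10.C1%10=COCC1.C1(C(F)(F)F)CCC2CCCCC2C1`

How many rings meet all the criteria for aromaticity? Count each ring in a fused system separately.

0

The SMILES encodes a seven-membered carbon ring with three C=C double bonds and one sp³ carbon; a five-membered ring of four carbons and one oxygen, with one C=C double bond and two sp³ carbons; two fused six-membered saturated carbon rings.
The 7-membered ring has one sp³ carbon, so it is not fully conjugated — not aromatic (cycloheptatriene).
The 5-membered ring with one oxygen has two sp³ carbons, so it is not fully conjugated — not aromatic (2,3-dihydrofuran).
The 6-membered ring has only sp³ atoms, so it is not fully conjugated — not aromatic (cyclohexane ring).
The second 6-membered ring has only sp³ atoms, so it is not fully conjugated — not aromatic (cyclohexane ring).
None of the rings are aromatic. Total: 0.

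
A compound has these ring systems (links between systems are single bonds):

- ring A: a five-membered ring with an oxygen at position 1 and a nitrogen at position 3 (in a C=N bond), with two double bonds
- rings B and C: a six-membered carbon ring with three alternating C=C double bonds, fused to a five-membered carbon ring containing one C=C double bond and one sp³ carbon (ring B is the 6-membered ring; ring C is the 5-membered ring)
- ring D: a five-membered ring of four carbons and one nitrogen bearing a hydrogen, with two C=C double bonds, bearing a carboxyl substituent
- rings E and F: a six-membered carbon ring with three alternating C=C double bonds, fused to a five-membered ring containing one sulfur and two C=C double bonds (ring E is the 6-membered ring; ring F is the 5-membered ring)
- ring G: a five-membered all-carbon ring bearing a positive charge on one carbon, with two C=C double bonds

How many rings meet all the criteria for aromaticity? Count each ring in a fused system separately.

5

Ring A is planar and fully conjugated; 2 ring double bonds (4 π electrons) plus a heteroatom lone pair (2) give 6 π electrons. That satisfies 4n+2 with n=1, so ring A is aromatic (oxazole).
Ring B is planar and fully conjugated; 3 ring double bonds give 6 π electrons. That satisfies 4n+2 with n=1, so ring B is aromatic (benzene ring).
Ring C has one sp³ carbon, so it is not fully conjugated — not aromatic (cyclopentene ring).
Ring D has a continuous p-orbital overlap around the ring; 2 ring double bonds (4 π electrons) plus a heteroatom lone pair (2) give 6 π electrons. 6 = 4(1)+2, so ring D is aromatic (pyrrole).
Rings E and F form a fused bicyclic system (with one sulfur) with 9 sp² atoms and 10 π electrons from ring double bonds plus a heteroatom lone pair. 10 = 4(2)+2, so the system is aromatic and both rings count as aromatic (benzothiophene).
Ring G has only sp² ring atoms; a planar conformation would have a fully conjugated π system of 4 electrons. But 4 = 4(1), which is 4n not 4n+2, so ring G is not aromatic (cyclopentadienyl cation).
Aromatic: A, B, D, E, F. Total: 5.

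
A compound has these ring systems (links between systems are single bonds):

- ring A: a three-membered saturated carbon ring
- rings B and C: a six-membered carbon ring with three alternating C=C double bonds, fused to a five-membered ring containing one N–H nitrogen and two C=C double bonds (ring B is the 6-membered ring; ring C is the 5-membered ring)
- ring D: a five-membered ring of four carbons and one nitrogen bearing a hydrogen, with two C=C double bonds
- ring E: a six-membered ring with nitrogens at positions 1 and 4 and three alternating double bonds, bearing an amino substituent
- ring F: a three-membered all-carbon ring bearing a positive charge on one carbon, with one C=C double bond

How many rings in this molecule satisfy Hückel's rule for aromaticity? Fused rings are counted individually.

Ring A has only sp³ atoms, so it is not fully conjugated — not aromatic (cyclopropane).
Rings B and C form a fused bicyclic system (with one N–H) with 9 sp² atoms and 10 π electrons from ring double bonds plus a heteroatom lone pair. 10 = 4(2)+2, so the system is aromatic and both rings count as aromatic (indole).
Ring D has a continuous p-orbital overlap around the ring; 2 ring double bonds (4 π electrons) plus a heteroatom lone pair (2) give 6 π electrons. That satisfies 4n+2 with n=1, so ring D is aromatic (pyrrole).
Ring E is fully conjugated (every ring atom contributes a p orbital); 3 ring double bonds give 6 π electrons. 6 = 4(1)+2, so ring E is aromatic (pyrazine).
Ring F is fully conjugated (every ring atom contributes a p orbital); 1 ring double bond (2 π electrons) plus the carbocation's empty p orbital (0, but keeps the ring conjugated) give 2 π electrons. That satisfies 4n+2 with n=0, so ring F is aromatic (cyclopropenyl cation).
Aromatic: B, C, D, E, F. Total: 5.

5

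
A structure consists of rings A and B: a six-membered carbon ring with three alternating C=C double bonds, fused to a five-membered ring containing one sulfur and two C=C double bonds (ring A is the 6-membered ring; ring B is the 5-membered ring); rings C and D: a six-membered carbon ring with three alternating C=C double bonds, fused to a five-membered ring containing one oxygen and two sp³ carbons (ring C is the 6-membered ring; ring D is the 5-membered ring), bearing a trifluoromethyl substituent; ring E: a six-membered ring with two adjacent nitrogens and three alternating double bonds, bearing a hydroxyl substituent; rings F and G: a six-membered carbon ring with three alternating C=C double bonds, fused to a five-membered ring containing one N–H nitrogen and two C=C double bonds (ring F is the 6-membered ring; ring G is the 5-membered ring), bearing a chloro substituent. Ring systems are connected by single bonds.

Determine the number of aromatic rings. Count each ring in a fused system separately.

6

Rings A and B form a fused bicyclic system (with one sulfur) with 9 sp² atoms and 10 π electrons from ring double bonds plus a heteroatom lone pair. 10 = 4(2)+2, so the system is aromatic and both rings count as aromatic (benzothiophene).
Ring C is fully conjugated (every ring atom contributes a p orbital); 3 ring double bonds give 6 π electrons. Since 6 = 4n+2 (n=1), ring C is aromatic (benzene ring).
Ring D has two sp³ carbons, so it is not fully conjugated — not aromatic (oxolane ring).
Ring E is planar and fully conjugated; 3 ring double bonds give 6 π electrons. Since 6 = 4n+2 (n=1), ring E is aromatic (pyridazine).
Rings F and G form a fused bicyclic system (with one N–H) with 9 sp² atoms and 10 π electrons from ring double bonds plus a heteroatom lone pair. 10 = 4(2)+2, so the system is aromatic and both rings count as aromatic (indole).
Aromatic: A, B, C, E, F, G. Total: 6.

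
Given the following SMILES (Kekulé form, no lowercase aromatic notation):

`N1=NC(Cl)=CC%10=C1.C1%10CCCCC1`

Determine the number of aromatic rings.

The SMILES encodes a six-membered ring with two adjacent nitrogens and three alternating double bonds; a six-membered saturated carbon ring.
The 6-membered ring with two nitrogens (1,2) has a continuous p-orbital overlap around the ring; 3 ring double bonds give 6 π electrons. 6 = 4(1)+2, so it is aromatic (pyridazine).
The 6-membered ring has only sp³ atoms, so it is not fully conjugated — not aromatic (cyclohexane).
1 of the 2 rings is aromatic. Total: 1.

1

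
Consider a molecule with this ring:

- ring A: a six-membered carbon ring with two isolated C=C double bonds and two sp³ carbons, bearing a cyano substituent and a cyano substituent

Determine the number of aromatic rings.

Ring A has two sp³ carbons, so it is not fully conjugated — not aromatic (1,4-cyclohexadiene).

0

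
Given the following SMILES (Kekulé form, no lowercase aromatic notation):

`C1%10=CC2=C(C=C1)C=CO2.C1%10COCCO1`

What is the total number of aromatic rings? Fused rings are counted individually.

2

The SMILES encodes a six-membered carbon ring with three alternating C=C double bonds, fused to a five-membered ring containing one oxygen and two C=C double bonds; a six-membered saturated ring with oxygens at positions 1 and 4.
The fused 6/5-membered bicyclic (with one oxygen) is a single π system with 9 sp² atoms and 10 π electrons from ring double bonds plus a heteroatom lone pair. 10 = 4(2)+2, so the system is aromatic and both rings count as aromatic (benzofuran).
The 6-membered ring with two oxygens (1,4) has only sp³ atoms, so it is not fully conjugated — not aromatic (1,4-dioxane).
2 of the 3 rings are aromatic. Total: 2.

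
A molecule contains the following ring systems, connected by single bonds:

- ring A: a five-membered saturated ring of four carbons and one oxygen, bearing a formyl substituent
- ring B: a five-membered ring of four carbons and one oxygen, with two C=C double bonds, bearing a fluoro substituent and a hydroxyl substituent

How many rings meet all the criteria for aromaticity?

1

Ring A has only sp³ atoms, so it is not fully conjugated — not aromatic (tetrahydrofuran).
Ring B is planar and fully conjugated; 2 ring double bonds (4 π electrons) plus a heteroatom lone pair (2) give 6 π electrons. 6 = 4(1)+2, so ring B is aromatic (furan).
Aromatic: B. Total: 1.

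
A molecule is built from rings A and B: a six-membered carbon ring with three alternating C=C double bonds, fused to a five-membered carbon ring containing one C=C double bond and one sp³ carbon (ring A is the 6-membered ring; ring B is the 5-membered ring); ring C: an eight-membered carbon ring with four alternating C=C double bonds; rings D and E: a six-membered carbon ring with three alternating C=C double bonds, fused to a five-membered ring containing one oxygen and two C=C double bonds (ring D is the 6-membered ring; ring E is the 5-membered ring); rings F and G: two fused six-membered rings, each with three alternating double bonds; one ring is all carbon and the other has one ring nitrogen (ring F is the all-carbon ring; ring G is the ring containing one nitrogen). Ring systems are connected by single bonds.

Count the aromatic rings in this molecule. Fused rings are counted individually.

Ring A is fully conjugated (every ring atom contributes a p orbital); 3 ring double bonds give 6 π electrons. Since 6 = 4n+2 (n=1), ring A is aromatic (benzene ring).
Ring B has one sp³ carbon, so it is not fully conjugated — not aromatic (cyclopentene ring).
Ring C has only sp² ring atoms; a planar conformation would have a fully conjugated π system of 8 electrons. But 8 = 4(2), which is 4n not 4n+2, so ring C is not aromatic (cyclooctatetraene) — cyclooctatetraene distorts into a non-planar tub to avoid antiaromaticity.
Rings D and E form a fused bicyclic system (with one oxygen) with 9 sp² atoms and 10 π electrons from ring double bonds plus a heteroatom lone pair. 10 = 4(2)+2, so the system is aromatic and both rings count as aromatic (benzofuran).
Rings F and G form a fused bicyclic system (with one nitrogen) with 10 sp² atoms and 10 π electrons from ring double bonds. 10 = 4(2)+2, so the system is aromatic and both rings count as aromatic (quinoline).
Aromatic: A, D, E, F, G. Total: 5.

5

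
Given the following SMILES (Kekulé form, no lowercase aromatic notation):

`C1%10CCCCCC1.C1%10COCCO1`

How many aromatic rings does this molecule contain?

0

The SMILES encodes a seven-membered saturated carbon ring; a six-membered saturated ring with oxygens at positions 1 and 4.
The 7-membered ring has only sp³ atoms, so it is not fully conjugated — not aromatic (cycloheptane).
The 6-membered ring with two oxygens (1,4) has only sp³ atoms, so it is not fully conjugated — not aromatic (1,4-dioxane).
None of the rings are aromatic. Total: 0.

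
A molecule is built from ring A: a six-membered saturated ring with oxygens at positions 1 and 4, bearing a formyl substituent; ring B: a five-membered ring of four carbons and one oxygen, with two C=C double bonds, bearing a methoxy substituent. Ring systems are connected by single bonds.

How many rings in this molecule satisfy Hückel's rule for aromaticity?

1

Ring A has only sp³ atoms, so it is not fully conjugated — not aromatic (1,4-dioxane).
Ring B has a continuous p-orbital overlap around the ring; 2 ring double bonds (4 π electrons) plus a heteroatom lone pair (2) give 6 π electrons. 6 = 4(1)+2, so ring B is aromatic (furan).
Aromatic: B. Total: 1.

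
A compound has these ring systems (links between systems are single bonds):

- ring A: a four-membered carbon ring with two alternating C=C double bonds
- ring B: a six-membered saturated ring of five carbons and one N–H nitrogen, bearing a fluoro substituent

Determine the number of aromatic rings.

Ring A has only sp² ring atoms; a planar conformation would have a fully conjugated π system of 4 electrons. But 4 = 4(1), which is 4n not 4n+2, so ring A is not aromatic (cyclobutadiene) — cyclobutadiene is antiaromatic and distorts to a rectangle.
Ring B has only sp³ atoms, so it is not fully conjugated — not aromatic (piperidine).
No ring is aromatic. Total: 0.

0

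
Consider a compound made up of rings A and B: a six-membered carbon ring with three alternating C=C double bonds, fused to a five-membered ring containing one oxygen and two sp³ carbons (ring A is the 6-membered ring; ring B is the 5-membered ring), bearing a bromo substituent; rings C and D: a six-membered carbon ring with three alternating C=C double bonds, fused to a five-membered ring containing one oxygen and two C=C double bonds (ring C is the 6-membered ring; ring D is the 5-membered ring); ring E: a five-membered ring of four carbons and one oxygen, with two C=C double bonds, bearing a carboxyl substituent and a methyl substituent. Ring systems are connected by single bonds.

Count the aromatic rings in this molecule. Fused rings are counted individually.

Ring A has a continuous p-orbital overlap around the ring; 3 ring double bonds give 6 π electrons. Since 6 = 4n+2 (n=1), ring A is aromatic (benzene ring).
Ring B has two sp³ carbons, so it is not fully conjugated — not aromatic (oxolane ring).
Rings C and D form a fused bicyclic system (with one oxygen) with 9 sp² atoms and 10 π electrons from ring double bonds plus a heteroatom lone pair. 10 = 4(2)+2, so the system is aromatic and both rings count as aromatic (benzofuran).
Ring E has a continuous p-orbital overlap around the ring; 2 ring double bonds (4 π electrons) plus a heteroatom lone pair (2) give 6 π electrons. Since 6 = 4n+2 (n=1), ring E is aromatic (furan).
Aromatic: A, C, D, E. Total: 4.

4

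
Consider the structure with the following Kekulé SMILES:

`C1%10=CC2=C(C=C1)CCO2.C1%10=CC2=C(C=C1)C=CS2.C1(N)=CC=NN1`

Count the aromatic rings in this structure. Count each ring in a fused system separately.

4

The SMILES encodes a six-membered carbon ring with three alternating C=C double bonds, fused to a five-membered ring containing one oxygen and two sp³ carbons; a six-membered carbon ring with three alternating C=C double bonds, fused to a five-membered ring containing one sulfur and two C=C double bonds; a five-membered ring with two adjacent nitrogens (one bearing H, one in a double bond) and two double bonds.
The 6-membered ring has a continuous p-orbital overlap around the ring; 3 ring double bonds give 6 π electrons. That satisfies 4n+2 with n=1, so it is aromatic (benzene ring).
The 5-membered ring with one oxygen has two sp³ carbons, so it is not fully conjugated — not aromatic (oxolane ring).
The fused 6/5-membered bicyclic (with one sulfur) is a single π system with 9 sp² atoms and 10 π electrons from ring double bonds plus a heteroatom lone pair. 10 = 4(2)+2, so the system is aromatic and both rings count as aromatic (benzothiophene).
The 5-membered ring with two adjacent nitrogens (one N–H, one =N–) is planar and fully conjugated; 2 ring double bonds (4 π electrons) plus a heteroatom lone pair (2) give 6 π electrons. 6 = 4(1)+2, so it is aromatic (pyrazole).
4 of the 5 rings are aromatic. Total: 4.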